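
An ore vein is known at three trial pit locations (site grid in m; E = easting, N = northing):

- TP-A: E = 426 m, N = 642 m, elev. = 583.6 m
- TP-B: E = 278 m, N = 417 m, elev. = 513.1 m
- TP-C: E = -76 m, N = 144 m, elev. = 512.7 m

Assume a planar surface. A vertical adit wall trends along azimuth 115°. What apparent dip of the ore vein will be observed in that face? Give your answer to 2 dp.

Two edge vectors: TP-A→TP-B = (-148, -225, -70.5), TP-A→TP-C = (-502, -498, -70.9).
Normal n = (TP-A→TP-B) × (TP-A→TP-C) = (-19156.5, 24897.8, -39246).
So ∂z/∂E = −n_x/n_z = −0.48811 and ∂z/∂N = −n_y/n_z = 0.63440.
Unit vector along 115° is (sin 115°, cos 115°) = (0.9063, -0.4226).
Slope in that direction = a·(0.9063) + b·(-0.4226) = −0.71049.
Apparent dip = arctan|0.71049| = 35.39° (true dip is 38.7°, so apparent ≤ true as expected).

35.39°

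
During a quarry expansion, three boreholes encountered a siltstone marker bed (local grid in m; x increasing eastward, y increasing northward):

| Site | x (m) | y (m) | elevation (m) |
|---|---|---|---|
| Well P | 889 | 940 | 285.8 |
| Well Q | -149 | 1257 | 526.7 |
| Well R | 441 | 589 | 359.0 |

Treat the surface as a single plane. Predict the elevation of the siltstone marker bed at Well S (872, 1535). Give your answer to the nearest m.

Two edge vectors: Well P→Well Q = (-1038, 317, 240.9), Well P→Well R = (-448, -351, 73.2).
Normal n = (Well P→Well Q) × (Well P→Well R) = (107760.3, -31941.6, 506354).
So ∂z/∂x = −n_x/n_z = −0.21282 and ∂z/∂y = −n_y/n_z = 0.06308.
Intercept c from Well P: 285.8 + 189.19 − 59.30 = 415.70.
At (872, 1535): z = −185.6 + 96.8 + 415.70 = 327.0 m.

327 m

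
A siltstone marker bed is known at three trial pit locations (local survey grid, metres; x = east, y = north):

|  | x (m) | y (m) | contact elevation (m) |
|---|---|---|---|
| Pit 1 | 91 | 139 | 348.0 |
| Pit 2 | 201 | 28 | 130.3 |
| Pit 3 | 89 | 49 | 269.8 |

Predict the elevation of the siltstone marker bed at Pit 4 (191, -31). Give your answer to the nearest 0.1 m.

88.4 m

Let the plane be z = a·x + b·y + c.
Pit 2−Pit 1: 110a − 111b = −217.7;  Pit 3−Pit 1: −2a − 90b = −78.2.
Solving gives a = −1.07813, b = 0.89285.
Then c = 348 − a·91 − b·139 = 322.00.
At (191, -31): z = −205.9 − 27.7 + 322.00 = 88.4 m.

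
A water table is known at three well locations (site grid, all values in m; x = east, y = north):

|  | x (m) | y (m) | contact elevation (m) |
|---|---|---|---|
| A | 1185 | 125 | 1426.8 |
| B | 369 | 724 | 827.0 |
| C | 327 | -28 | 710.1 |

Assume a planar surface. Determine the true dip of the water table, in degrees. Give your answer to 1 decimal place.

39.5°

Let the plane be z = a·x + b·y + c.
B−A: −816a + 599b = −599.8;  C−A: −858a − 153b = −716.7.
Solving gives a = 0.81572, b = 0.10989.
Gradient magnitude |∇z| = √(a² + b²) = √(0.66540 + 0.01208) = 0.82309.
True dip = arctan(0.82309) = 39.5°, dipping toward W (azimuth ≈ 262°).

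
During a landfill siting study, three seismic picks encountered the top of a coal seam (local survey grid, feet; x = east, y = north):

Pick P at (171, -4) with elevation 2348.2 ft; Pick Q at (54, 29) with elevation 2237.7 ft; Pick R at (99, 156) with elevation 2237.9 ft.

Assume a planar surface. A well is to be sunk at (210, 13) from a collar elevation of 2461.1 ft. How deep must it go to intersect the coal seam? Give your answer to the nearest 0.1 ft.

Let the plane be z = a·x + b·y + c.
Pick Q−Pick P: −117a + 33b = −110.5;  Pick R−Pick P: −72a + 160b = −110.3.
Solving gives a = 0.85904, b = −0.30281.
Then c = 2348.2 − a·171 − b·-4 = 2200.09.
At (210, 13): z_contact = 180.40 − 3.94 + 2200.09 = 2376.55 ft.
Depth below ground = 2461.1 − 2376.55 = 84.5 ft.

84.5 ft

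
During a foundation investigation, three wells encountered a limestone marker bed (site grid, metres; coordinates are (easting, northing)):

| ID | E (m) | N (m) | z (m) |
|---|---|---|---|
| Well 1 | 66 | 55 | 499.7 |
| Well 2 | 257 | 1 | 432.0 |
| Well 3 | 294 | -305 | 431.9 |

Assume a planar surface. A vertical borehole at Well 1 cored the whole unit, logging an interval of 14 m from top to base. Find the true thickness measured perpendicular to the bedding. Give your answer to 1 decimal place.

Let the plane be z = a·E + b·N + c.
Well 2−Well 1: 191a − 54b = −67.7;  Well 3−Well 1: 228a − 360b = −67.8.
Solving gives a = −0.36690, b = −0.04404.
|∇z| = √(a²+b²) = 0.36953, so dip δ = arctan(0.36953) = 20.28°.
True thickness = vertical thickness × cos δ = 14 × cos 20.28° = 13.1 m.

13.1 m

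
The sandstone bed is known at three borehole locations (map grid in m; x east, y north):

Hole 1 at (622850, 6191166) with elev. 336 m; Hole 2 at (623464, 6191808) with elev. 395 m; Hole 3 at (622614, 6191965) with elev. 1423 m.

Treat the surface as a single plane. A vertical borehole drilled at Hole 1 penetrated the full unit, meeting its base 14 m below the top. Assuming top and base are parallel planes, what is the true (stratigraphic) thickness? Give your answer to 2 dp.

7.88 m

Let the plane be z = a·x + b·y + c.
Hole 2−Hole 1: 614a + 642b = 59;  Hole 3−Hole 1: −236a + 799b = 1087.
Solving gives a = −1.01342, b = 1.06112.
|∇z| = √(a²+b²) = 1.46731, so dip δ = arctan(1.46731) = 55.72°.
True thickness = vertical thickness × cos δ = 14 × cos 55.72° = 7.88 m.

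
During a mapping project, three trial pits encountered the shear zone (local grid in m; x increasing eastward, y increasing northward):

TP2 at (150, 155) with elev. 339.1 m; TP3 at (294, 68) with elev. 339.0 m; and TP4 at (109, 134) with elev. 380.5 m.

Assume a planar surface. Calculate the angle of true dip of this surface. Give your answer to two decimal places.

Let the plane be z = a·x + b·y + c.
TP3−TP2: 144a − 87b = −0.1;  TP4−TP2: −41a − 21b = 41.4.
Solving gives a = −0.54679, b = −0.90388.
Gradient magnitude |∇z| = √(a² + b²) = √(0.29898 + 0.81701) = 1.05640.
True dip = arctan(1.05640) = 46.57°, dipping toward NNE (azimuth ≈ 031°).

46.57°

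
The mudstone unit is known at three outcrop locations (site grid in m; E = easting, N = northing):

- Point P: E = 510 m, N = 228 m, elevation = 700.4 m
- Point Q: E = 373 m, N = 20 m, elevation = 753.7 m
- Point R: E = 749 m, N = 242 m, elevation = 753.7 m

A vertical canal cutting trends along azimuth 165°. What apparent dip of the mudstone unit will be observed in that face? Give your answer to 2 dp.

Two edge vectors: Point P→Point Q = (-137, -208, 53.3), Point P→Point R = (239, 14, 53.3).
Normal n = (Point P→Point Q) × (Point P→Point R) = (-11832.6, 20040.8, 47794).
So ∂z/∂E = −n_x/n_z = 0.24758 and ∂z/∂N = −n_y/n_z = −0.41932.
Unit vector along 165° is (sin 165°, cos 165°) = (0.2588, -0.9659).
Slope in that direction = a·(0.2588) + b·(-0.9659) = 0.46911.
Apparent dip = arctan|0.46911| = 25.13° (true dip is 26.0°, so apparent ≤ true as expected).

25.13°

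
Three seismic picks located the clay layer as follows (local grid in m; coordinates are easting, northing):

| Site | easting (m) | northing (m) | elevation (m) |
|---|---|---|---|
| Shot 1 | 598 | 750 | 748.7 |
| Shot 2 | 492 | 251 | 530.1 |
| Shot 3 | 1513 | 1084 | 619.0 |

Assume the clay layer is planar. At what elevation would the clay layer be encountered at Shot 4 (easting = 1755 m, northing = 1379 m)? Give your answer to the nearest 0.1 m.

689.6 m

Let the plane be z = a·easting + b·northing + c.
Shot 2−Shot 1: −106a − 499b = −218.6;  Shot 3−Shot 1: 915a + 334b = −129.7.
Solving gives a = −0.327015, b = 0.507542.
Then c = 748.7 − a·598 − b·750 = 563.60.
At (1755, 1379): z = −573.9 + 699.9 + 563.60 = 689.6 m.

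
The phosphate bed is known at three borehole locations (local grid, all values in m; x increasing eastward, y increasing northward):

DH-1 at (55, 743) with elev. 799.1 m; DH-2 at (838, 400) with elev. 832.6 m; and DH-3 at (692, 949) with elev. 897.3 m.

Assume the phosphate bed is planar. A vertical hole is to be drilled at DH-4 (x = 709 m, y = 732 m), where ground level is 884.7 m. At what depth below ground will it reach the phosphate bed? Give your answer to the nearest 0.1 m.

17.3 m

Two edge vectors: DH-1→DH-2 = (783, -343, 33.5), DH-1→DH-3 = (637, 206, 98.2).
Normal n = (DH-1→DH-2) × (DH-1→DH-3) = (-40583.6, -55551.1, 379789).
So ∂z/∂x = −n_x/n_z = 0.10686 and ∂z/∂y = −n_y/n_z = 0.14627.
Intercept c from DH-1: 799.1 − 5.88 − 108.68 = 684.55.
At (709, 732): z_contact = 75.76 + 107.07 + 684.55 = 867.38 m.
Depth below ground = 884.7 − 867.38 = 17.3 m.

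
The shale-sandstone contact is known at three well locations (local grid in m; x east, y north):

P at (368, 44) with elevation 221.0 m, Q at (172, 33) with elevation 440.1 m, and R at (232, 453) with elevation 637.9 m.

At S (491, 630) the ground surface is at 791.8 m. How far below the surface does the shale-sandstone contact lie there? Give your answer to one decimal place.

340.1 m

Two edge vectors: P→Q = (-196, -11, 219.1), P→R = (-136, 409, 416.9).
Normal n = (P→Q) × (P→R) = (-94197.8, 51914.8, -81660).
So ∂z/∂x = −n_x/n_z = −1.15354 and ∂z/∂y = −n_y/n_z = 0.63574.
Intercept c from P: 221 + 424.50 − 27.97 = 617.53.
At (491, 630): z_contact = −566.39 + 400.52 + 617.53 = 451.66 m.
Depth below ground = 791.8 − 451.66 = 340.1 m.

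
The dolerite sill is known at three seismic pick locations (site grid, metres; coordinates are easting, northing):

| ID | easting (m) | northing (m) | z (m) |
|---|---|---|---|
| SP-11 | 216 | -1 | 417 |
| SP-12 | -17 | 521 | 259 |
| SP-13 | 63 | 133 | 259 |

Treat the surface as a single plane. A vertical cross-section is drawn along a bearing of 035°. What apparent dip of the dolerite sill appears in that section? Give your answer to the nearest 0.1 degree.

Two edge vectors: SP-11→SP-12 = (-233, 522, -158), SP-11→SP-13 = (-153, 134, -158).
Normal n = (SP-11→SP-12) × (SP-11→SP-13) = (-61304, -12640, 48644).
So ∂z/∂easting = −n_x/n_z = 1.26026 and ∂z/∂northing = −n_y/n_z = 0.25985.
Unit vector along 035° is (sin 35°, cos 35°) = (0.5736, 0.8192).
Slope in that direction = a·(0.5736) + b·(0.8192) = 0.93571.
Apparent dip = arctan|0.93571| = 43.1° (true dip is 52.1°, so apparent ≤ true as expected).

43.1°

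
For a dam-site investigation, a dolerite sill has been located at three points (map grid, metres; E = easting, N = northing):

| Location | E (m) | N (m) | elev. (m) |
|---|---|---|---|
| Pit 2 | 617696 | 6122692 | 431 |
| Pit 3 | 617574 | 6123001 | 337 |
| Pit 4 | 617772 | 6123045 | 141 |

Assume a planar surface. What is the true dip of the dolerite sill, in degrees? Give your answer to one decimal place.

46.7°

Let the plane be z = a·E + b·N + c.
Pit 3−Pit 2: −122a + 309b = −94;  Pit 4−Pit 2: 76a + 353b = −290.
Solving gives a = −0.84790, b = −0.63898.
Gradient magnitude |∇z| = √(a² + b²) = √(0.71894 + 0.40829) = 1.06171.
True dip = arctan(1.06171) = 46.7°, dipping toward NE (azimuth ≈ 053°).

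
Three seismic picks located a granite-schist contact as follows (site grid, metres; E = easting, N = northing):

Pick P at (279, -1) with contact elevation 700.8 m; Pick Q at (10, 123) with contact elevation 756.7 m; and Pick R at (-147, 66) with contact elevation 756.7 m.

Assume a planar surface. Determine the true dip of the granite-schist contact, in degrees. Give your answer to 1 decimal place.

15.0°

Two edge vectors: Pick P→Pick Q = (-269, 124, 55.9), Pick P→Pick R = (-426, 67, 55.9).
Normal n = (Pick P→Pick Q) × (Pick P→Pick R) = (3186.3, -8776.3, 34801).
So ∂z/∂E = −n_x/n_z = −0.09156 and ∂z/∂N = −n_y/n_z = 0.25219.
Gradient magnitude |∇z| = √(a² + b²) = √(0.00838 + 0.06360) = 0.26829.
True dip = arctan(0.26829) = 15.0°, dipping toward SSE (azimuth ≈ 160°).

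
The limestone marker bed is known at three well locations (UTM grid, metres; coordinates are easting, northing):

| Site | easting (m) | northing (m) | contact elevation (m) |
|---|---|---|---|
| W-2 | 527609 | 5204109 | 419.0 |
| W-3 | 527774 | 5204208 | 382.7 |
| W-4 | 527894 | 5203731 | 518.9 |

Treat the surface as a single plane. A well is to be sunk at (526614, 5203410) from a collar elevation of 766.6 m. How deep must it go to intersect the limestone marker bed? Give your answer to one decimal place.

Let the plane be z = a·easting + b·northing + c.
W-3−W-2: 165a + 99b = −36.3;  W-4−W-2: 285a − 378b = 99.9.
Solving gives a = −0.042295082, b = −0.296174863.
Then c = 419 − a·527609 − b·5204109 = 1564060.54.
At (526614, 5203410): z_contact = −22273.18 − 1541119.25 + 1564060.54 = 668.11 m.
Depth below ground = 766.6 − 668.11 = 98.5 m.

98.5 m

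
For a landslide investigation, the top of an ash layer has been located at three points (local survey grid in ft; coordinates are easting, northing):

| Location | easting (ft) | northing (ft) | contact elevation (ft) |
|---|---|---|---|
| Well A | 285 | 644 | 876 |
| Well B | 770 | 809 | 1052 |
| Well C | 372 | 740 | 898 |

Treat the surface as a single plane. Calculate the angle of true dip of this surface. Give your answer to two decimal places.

Let the plane be z = a·easting + b·northing + c.
Well B−Well A: 485a + 165b = 176;  Well C−Well A: 87a + 96b = 22.
Solving gives a = 0.41192, b = −0.14414.
Gradient magnitude |∇z| = √(a² + b²) = √(0.16968 + 0.02078) = 0.43641.
True dip = arctan(0.43641) = 23.58°, dipping toward WNW (azimuth ≈ 289°).

23.58°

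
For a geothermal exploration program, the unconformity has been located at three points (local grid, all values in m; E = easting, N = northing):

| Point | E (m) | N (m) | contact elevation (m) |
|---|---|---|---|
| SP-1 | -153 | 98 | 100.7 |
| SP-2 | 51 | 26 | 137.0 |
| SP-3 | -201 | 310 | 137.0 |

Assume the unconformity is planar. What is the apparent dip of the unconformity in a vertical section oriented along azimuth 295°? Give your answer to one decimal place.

7.8°

Let the plane be z = a·E + b·N + c.
SP-2−SP-1: 204a − 72b = 36.3;  SP-3−SP-1: −48a + 212b = 36.3.
Solving gives a = 0.25908, b = 0.22989.
Unit vector along 295° is (sin 295°, cos 295°) = (-0.9063, 0.4226).
Slope in that direction = a·(-0.9063) + b·(0.4226) = −0.13765.
Apparent dip = arctan|0.13765| = 7.8° (true dip is 19.1°, so apparent ≤ true as expected).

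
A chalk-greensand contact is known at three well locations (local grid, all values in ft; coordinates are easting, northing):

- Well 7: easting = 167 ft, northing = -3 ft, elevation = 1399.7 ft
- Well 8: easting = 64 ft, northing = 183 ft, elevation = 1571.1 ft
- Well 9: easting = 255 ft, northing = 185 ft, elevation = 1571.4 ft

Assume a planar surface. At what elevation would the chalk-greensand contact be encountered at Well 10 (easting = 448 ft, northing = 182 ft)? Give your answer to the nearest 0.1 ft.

Two edge vectors: Well 7→Well 8 = (-103, 186, 171.4), Well 7→Well 9 = (88, 188, 171.7).
Normal n = (Well 7→Well 8) × (Well 7→Well 9) = (-287, 32768.3, -35732).
So ∂z/∂easting = −n_x/n_z = −0.00803 and ∂z/∂northing = −n_y/n_z = 0.91706.
Intercept c from Well 7: 1399.7 + 1.34 + 2.75 = 1403.79.
At (448, 182): z = −3.6 + 166.9 + 1403.79 = 1567.1 ft.

1567.1 ft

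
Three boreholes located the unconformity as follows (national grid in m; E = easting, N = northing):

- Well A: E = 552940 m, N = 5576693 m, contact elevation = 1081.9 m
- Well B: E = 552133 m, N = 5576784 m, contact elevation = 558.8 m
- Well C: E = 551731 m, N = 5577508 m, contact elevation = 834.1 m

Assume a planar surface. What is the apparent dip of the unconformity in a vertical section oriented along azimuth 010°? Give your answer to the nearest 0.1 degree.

42.2°

Two edge vectors: Well A→Well B = (-807, 91, -523.1), Well A→Well C = (-1209, 815, -247.8).
Normal n = (Well A→Well B) × (Well A→Well C) = (403776.7, 432453.3, -547686).
So ∂z/∂E = −n_x/n_z = 0.73724 and ∂z/∂N = −n_y/n_z = 0.78960.
Unit vector along 010° is (sin 10°, cos 10°) = (0.1736, 0.9848).
Slope in that direction = a·(0.1736) + b·(0.9848) = 0.90563.
Apparent dip = arctan|0.90563| = 42.2° (true dip is 47.2°, so apparent ≤ true as expected).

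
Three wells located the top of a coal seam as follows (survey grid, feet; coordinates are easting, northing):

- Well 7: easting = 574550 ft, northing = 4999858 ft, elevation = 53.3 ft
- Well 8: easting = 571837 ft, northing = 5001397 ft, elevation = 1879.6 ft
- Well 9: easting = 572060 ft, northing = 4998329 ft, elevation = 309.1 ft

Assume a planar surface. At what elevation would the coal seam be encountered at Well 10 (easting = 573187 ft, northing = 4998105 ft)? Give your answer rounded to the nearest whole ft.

-249 ft

Two edge vectors: Well 7→Well 8 = (-2713, 1539, 1826.3), Well 7→Well 9 = (-2490, -1529, 255.8).
Normal n = (Well 7→Well 8) × (Well 7→Well 9) = (3186088.9, -3853501.6, 7980287).
So ∂z/∂easting = −n_x/n_z = −0.39924490 and ∂z/∂northing = −n_y/n_z = 0.48287757.
Intercept c from Well 7: 53.3 + 229386.16 − 2414319.28 = −2184879.83.
At (573187, 4998105): z = −228842.0 + 2413472.8 − 2184879.83 = -249.0 ft.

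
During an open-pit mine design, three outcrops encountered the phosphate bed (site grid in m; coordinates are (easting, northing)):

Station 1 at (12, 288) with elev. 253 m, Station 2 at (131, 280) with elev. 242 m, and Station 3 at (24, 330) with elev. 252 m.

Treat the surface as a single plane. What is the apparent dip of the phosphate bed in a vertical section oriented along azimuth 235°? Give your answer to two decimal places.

4.24°

Let the plane be z = a·E + b·N + c.
Station 2−Station 1: 119a − 8b = −11;  Station 3−Station 1: 12a + 42b = −1.
Solving gives a = −0.09227, b = 0.00255.
Unit vector along 235° is (sin 235°, cos 235°) = (-0.8192, -0.5736).
Slope in that direction = a·(-0.8192) + b·(-0.5736) = 0.07412.
Apparent dip = arctan|0.07412| = 4.24° (true dip is 5.3°, so apparent ≤ true as expected).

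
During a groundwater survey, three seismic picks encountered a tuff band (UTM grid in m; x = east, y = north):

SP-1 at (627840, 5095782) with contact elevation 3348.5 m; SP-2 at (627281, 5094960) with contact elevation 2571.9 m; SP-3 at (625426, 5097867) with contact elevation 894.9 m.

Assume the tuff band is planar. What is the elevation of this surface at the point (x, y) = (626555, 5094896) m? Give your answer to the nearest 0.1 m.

Let the plane be z = a·x + b·y + c.
SP-2−SP-1: −559a − 822b = −776.6;  SP-3−SP-1: −2414a + 2085b = −2453.6.
Solving gives a = 1.154372865, b = 0.159739135.
Then c = 3348.5 − a·627840 − b·5095782 = −1535408.77.
At (626555, 5094896): z = 723278.1 + 813854.3 − 1535408.77 = 1723.6 m.

1723.6 m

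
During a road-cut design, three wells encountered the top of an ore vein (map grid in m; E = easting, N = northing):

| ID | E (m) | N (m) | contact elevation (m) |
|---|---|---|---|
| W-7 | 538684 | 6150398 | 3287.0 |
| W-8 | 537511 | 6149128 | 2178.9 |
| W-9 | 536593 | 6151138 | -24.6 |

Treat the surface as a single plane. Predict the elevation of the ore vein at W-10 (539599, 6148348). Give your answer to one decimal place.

5504.0 m

Let the plane be z = a·E + b·N + c.
W-8−W-7: −1173a − 1270b = −1108.1;  W-9−W-7: −2091a + 740b = −3311.6.
Solving gives a = 1.426308396, b = −0.444850195.
Then c = 3287 − a·538684 − b·6150398 = 1970963.24.
At (539599, 6148348): z = 769634.6 − 2735093.8 + 1970963.24 = 5504.0 m.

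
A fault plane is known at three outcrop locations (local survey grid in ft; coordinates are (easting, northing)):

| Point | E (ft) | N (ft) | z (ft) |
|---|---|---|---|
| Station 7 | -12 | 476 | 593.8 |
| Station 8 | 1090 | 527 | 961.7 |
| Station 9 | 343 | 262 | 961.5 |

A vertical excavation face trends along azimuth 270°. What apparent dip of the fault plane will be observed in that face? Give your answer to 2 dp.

Two edge vectors: Station 7→Station 8 = (1102, 51, 367.9), Station 7→Station 9 = (355, -214, 367.7).
Normal n = (Station 7→Station 8) × (Station 7→Station 9) = (97483.3, -274600.9, -253933).
So ∂z/∂E = −n_x/n_z = 0.38389 and ∂z/∂N = −n_y/n_z = −1.08139.
Unit vector along 270° is (sin 270°, cos 270°) = (-1.0000, -0.0000).
Slope in that direction = a·(-1.0000) + b·(-0.0000) = −0.38389.
Apparent dip = arctan|0.38389| = 21.00° (true dip is 48.9°, so apparent ≤ true as expected).

21.00°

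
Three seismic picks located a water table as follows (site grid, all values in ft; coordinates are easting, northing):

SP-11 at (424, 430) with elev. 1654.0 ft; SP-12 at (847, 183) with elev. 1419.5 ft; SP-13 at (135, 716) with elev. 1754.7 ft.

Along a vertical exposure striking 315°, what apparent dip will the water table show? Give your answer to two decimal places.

Two edge vectors: SP-11→SP-12 = (423, -247, -234.5), SP-11→SP-13 = (-289, 286, 100.7).
Normal n = (SP-11→SP-12) × (SP-11→SP-13) = (42194.1, 25174.4, 49595).
So ∂z/∂easting = −n_x/n_z = −0.85077 and ∂z/∂northing = −n_y/n_z = −0.50760.
Unit vector along 315° is (sin 315°, cos 315°) = (-0.7071, 0.7071).
Slope in that direction = a·(-0.7071) + b·(0.7071) = 0.24266.
Apparent dip = arctan|0.24266| = 13.64° (true dip is 44.7°, so apparent ≤ true as expected).

13.64°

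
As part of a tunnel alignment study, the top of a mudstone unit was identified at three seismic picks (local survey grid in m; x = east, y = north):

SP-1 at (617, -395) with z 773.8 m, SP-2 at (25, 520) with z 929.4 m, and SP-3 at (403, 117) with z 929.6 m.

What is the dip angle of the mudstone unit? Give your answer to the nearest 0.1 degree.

Let the plane be z = a·x + b·y + c.
SP-2−SP-1: −592a + 915b = 155.6;  SP-3−SP-1: −214a + 512b = 155.8.
Solving gives a = 0.58614, b = 0.54929.
Gradient magnitude |∇z| = √(a² + b²) = √(0.34357 + 0.30172) = 0.80329.
True dip = arctan(0.80329) = 38.8°, dipping toward SW (azimuth ≈ 227°).

38.8°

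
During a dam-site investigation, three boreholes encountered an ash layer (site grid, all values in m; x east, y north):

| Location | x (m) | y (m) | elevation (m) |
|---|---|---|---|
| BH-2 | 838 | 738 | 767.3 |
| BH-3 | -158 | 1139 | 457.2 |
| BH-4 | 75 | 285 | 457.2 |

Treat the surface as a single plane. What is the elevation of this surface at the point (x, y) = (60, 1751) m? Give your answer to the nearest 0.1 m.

Let the plane be z = a·x + b·y + c.
BH-3−BH-2: −996a + 401b = −310.1;  BH-4−BH-2: −763a − 453b = −310.1.
Solving gives a = 0.349766, b = 0.095428.
Then c = 767.3 − a·838 − b·738 = 403.77.
At (60, 1751): z = 21.0 + 167.1 + 403.77 = 591.9 m.

591.9 m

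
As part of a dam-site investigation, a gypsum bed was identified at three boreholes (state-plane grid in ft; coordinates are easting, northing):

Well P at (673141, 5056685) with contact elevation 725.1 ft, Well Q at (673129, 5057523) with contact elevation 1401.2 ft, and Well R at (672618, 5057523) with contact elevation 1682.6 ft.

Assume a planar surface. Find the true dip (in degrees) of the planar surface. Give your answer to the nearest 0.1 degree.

44.1°

Let the plane be z = a·easting + b·northing + c.
Well Q−Well P: −12a + 838b = 676.1;  Well R−Well P: −523a + 838b = 957.5.
Solving gives a = −0.55068, b = 0.79892.
Gradient magnitude |∇z| = √(a² + b²) = √(0.30325 + 0.63827) = 0.97032.
True dip = arctan(0.97032) = 44.1°, dipping toward SE (azimuth ≈ 145°).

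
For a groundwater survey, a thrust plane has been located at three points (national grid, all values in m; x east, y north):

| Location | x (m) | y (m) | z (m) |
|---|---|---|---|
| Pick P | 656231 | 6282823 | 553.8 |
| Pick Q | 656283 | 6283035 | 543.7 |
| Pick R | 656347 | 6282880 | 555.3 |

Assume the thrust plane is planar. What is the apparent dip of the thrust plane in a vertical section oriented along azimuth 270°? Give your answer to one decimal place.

Two edge vectors: Pick P→Pick Q = (52, 212, -10.1), Pick P→Pick R = (116, 57, 1.5).
Normal n = (Pick P→Pick Q) × (Pick P→Pick R) = (893.7, -1249.6, -21628).
So ∂z/∂x = −n_x/n_z = 0.04132 and ∂z/∂y = −n_y/n_z = −0.05778.
Unit vector along 270° is (sin 270°, cos 270°) = (-1.0000, -0.0000).
Slope in that direction = a·(-1.0000) + b·(-0.0000) = −0.04132.
Apparent dip = arctan|0.04132| = 2.4° (true dip is 4.1°, so apparent ≤ true as expected).

2.4°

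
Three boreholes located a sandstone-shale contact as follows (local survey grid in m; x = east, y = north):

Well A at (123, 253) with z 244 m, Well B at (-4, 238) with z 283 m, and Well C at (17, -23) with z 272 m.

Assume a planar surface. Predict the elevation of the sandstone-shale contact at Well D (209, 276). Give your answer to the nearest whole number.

Two edge vectors: Well A→Well B = (-127, -15, 39), Well A→Well C = (-106, -276, 28).
Normal n = (Well A→Well B) × (Well A→Well C) = (10344, -578, 33462).
So ∂z/∂x = −n_x/n_z = −0.30913 and ∂z/∂y = −n_y/n_z = 0.01727.
Intercept c from Well A: 244 + 38.02 − 4.37 = 277.65.
At (209, 276): z = −64.6 + 4.8 + 277.65 = 217.8 m.

218 m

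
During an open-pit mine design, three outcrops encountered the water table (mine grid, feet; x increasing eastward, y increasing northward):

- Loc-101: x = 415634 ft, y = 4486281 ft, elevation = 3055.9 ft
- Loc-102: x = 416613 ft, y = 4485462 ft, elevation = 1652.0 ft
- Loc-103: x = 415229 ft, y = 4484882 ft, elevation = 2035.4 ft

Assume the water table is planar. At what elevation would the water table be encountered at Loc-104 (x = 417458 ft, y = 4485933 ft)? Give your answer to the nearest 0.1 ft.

1525.6 ft

Two edge vectors: Loc-101→Loc-102 = (979, -819, -1403.9), Loc-101→Loc-103 = (-405, -1399, -1020.5).
Normal n = (Loc-101→Loc-102) × (Loc-101→Loc-103) = (-1128266.6, 1567649, -1701316).
So ∂z/∂x = −n_x/n_z = −0.663172861 and ∂z/∂y = −n_y/n_z = 0.921433173.
Intercept c from Loc-101: 3055.9 + 275637.19 − 4133808.14 = −3855115.05.
At (417458, 4485933): z = −276846.8 + 4133487.5 − 3855115.05 = 1525.6 ft.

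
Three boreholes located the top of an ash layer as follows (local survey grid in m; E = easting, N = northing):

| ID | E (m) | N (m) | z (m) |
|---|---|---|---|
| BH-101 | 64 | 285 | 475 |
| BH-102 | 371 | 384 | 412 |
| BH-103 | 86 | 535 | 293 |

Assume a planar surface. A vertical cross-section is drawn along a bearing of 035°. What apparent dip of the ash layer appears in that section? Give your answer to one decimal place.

30.2°

Two edge vectors: BH-101→BH-102 = (307, 99, -63), BH-101→BH-103 = (22, 250, -182).
Normal n = (BH-101→BH-102) × (BH-101→BH-103) = (-2268, 54488, 74572).
So ∂z/∂E = −n_x/n_z = 0.03041 and ∂z/∂N = −n_y/n_z = −0.73068.
Unit vector along 035° is (sin 35°, cos 35°) = (0.5736, 0.8192).
Slope in that direction = a·(0.5736) + b·(0.8192) = −0.58109.
Apparent dip = arctan|0.58109| = 30.2° (true dip is 36.2°, so apparent ≤ true as expected).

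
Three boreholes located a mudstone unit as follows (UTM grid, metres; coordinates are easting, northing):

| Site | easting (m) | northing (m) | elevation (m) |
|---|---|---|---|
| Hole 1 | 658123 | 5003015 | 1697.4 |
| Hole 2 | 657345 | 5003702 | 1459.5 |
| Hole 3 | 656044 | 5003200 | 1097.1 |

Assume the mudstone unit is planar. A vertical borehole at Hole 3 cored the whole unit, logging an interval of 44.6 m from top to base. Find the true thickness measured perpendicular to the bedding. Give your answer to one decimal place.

42.9 m

Let the plane be z = a·easting + b·northing + c.
Hole 2−Hole 1: −778a + 687b = −237.9;  Hole 3−Hole 1: −2079a + 185b = −600.3.
Solving gives a = 0.28684, b = −0.02146.
|∇z| = √(a²+b²) = 0.28764, so dip δ = arctan(0.28764) = 16.05°.
True thickness = vertical thickness × cos δ = 44.6 × cos 16.05° = 42.9 m.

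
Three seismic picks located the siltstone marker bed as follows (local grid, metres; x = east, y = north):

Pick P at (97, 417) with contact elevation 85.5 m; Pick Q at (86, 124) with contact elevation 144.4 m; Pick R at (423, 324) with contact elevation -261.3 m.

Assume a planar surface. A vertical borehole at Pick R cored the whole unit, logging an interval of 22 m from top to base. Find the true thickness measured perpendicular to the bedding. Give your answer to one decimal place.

Let the plane be z = a·x + b·y + c.
Pick Q−Pick P: −11a − 293b = 58.9;  Pick R−Pick P: 326a − 93b = −346.8.
Solving gives a = −1.10927, b = −0.15938.
|∇z| = √(a²+b²) = 1.12066, so dip δ = arctan(1.12066) = 48.26°.
True thickness = vertical thickness × cos δ = 22 × cos 48.26° = 14.6 m.

14.6 m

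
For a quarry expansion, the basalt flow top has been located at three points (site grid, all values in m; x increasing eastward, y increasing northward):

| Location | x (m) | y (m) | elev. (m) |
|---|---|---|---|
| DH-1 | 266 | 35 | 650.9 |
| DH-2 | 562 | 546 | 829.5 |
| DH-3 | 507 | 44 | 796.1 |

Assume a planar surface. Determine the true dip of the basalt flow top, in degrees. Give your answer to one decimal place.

31.1°

Two edge vectors: DH-1→DH-2 = (296, 511, 178.6), DH-1→DH-3 = (241, 9, 145.2).
Normal n = (DH-1→DH-2) × (DH-1→DH-3) = (72589.8, 63.4, -120487).
So ∂z/∂x = −n_x/n_z = 0.60247 and ∂z/∂y = −n_y/n_z = 0.00053.
Gradient magnitude |∇z| = √(a² + b²) = √(0.36297 + 0.00000) = 0.60247.
True dip = arctan(0.60247) = 31.1°, dipping toward W (azimuth ≈ 270°).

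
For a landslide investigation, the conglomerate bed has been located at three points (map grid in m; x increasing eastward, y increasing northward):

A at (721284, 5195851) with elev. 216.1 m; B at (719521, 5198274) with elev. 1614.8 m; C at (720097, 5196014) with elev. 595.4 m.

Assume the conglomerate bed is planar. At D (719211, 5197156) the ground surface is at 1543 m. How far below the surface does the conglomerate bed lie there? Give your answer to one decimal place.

273.7 m

Two edge vectors: A→B = (-1763, 2423, 1398.7), A→C = (-1187, 163, 379.3).
Normal n = (A→B) × (A→C) = (691055.8, -991551, 2588732).
So ∂z/∂x = −n_x/n_z = −0.266947602 and ∂z/∂y = −n_y/n_z = 0.383025744.
Intercept c from A: 216.1 + 192545.03 − 1990144.69 = −1797383.56.
At (719211, 5197156): z_contact = −191991.65 + 1990644.54 − 1797383.56 = 1269.33 m.
Depth below ground = 1543 − 1269.33 = 273.7 m.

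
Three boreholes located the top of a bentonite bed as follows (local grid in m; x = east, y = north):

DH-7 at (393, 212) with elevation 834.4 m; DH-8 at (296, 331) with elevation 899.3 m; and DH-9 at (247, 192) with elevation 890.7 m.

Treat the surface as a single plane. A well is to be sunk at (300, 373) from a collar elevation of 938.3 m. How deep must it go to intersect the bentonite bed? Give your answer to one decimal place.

Two edge vectors: DH-7→DH-8 = (-97, 119, 64.9), DH-7→DH-9 = (-146, -20, 56.3).
Normal n = (DH-7→DH-8) × (DH-7→DH-9) = (7997.7, -4014.3, 19314).
So ∂z/∂x = −n_x/n_z = −0.41409 and ∂z/∂y = −n_y/n_z = 0.20784.
Intercept c from DH-7: 834.4 + 162.74 − 44.06 = 953.07.
At (300, 373): z_contact = −124.23 + 77.53 + 953.07 = 906.37 m.
Depth below ground = 938.3 − 906.37 = 31.9 m.

31.9 m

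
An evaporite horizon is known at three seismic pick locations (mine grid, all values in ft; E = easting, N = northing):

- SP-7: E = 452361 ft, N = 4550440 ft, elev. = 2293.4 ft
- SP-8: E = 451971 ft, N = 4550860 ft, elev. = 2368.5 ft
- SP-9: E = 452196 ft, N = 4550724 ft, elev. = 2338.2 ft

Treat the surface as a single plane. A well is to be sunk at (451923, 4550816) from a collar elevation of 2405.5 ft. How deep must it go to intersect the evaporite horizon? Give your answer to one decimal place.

Two edge vectors: SP-7→SP-8 = (-390, 420, 75.1), SP-7→SP-9 = (-165, 284, 44.8).
Normal n = (SP-7→SP-8) × (SP-7→SP-9) = (-2512.4, 5080.5, -41460).
So ∂z/∂E = −n_x/n_z = −0.060598167 and ∂z/∂N = −n_y/n_z = 0.122539797.
Intercept c from SP-7: 2293.4 + 27412.25 − 557610.00 = −527904.35.
At (451923, 4550816): z_contact = −27385.71 + 557656.07 − 527904.35 = 2366.02 ft.
Depth below ground = 2405.5 − 2366.02 = 39.5 ft.

39.5 ft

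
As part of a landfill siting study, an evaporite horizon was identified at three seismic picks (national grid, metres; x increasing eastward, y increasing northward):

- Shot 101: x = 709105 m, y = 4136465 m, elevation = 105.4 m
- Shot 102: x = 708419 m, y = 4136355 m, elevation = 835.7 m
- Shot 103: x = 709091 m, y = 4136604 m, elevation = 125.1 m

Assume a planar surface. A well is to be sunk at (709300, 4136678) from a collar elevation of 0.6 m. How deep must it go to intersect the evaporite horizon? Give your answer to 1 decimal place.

Two edge vectors: Shot 101→Shot 102 = (-686, -110, 730.3), Shot 101→Shot 103 = (-14, 139, 19.7).
Normal n = (Shot 101→Shot 102) × (Shot 101→Shot 103) = (-103678.7, 3290, -96894).
So ∂z/∂x = −n_x/n_z = −1.070021880 and ∂z/∂y = −n_y/n_z = 0.033954631.
Intercept c from Shot 101: 105.4 + 758757.86 − 140452.14 = 618411.12.
At (709300, 4136678): z_contact = −758966.52 + 140459.37 + 618411.12 = -96.02 m.
Depth below ground = 0.6 − (-96.02) = 96.6 m.

96.6 m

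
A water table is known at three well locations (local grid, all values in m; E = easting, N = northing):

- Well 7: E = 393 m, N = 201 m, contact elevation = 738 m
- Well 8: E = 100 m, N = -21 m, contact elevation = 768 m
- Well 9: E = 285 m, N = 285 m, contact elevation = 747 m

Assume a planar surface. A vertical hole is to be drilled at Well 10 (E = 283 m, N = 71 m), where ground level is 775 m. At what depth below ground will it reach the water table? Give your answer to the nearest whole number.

25 m

Two edge vectors: Well 7→Well 8 = (-293, -222, 30), Well 7→Well 9 = (-108, 84, 9).
Normal n = (Well 7→Well 8) × (Well 7→Well 9) = (-4518, -603, -48588).
So ∂z/∂E = −n_x/n_z = −0.09299 and ∂z/∂N = −n_y/n_z = −0.01241.
Intercept c from Well 7: 738 + 36.54 + 2.49 = 777.04.
At (283, 71): z_contact = −26.3 − 0.9 + 777.04 = 749.8 m.
Depth below ground = 775 − 749.8 = 25 m.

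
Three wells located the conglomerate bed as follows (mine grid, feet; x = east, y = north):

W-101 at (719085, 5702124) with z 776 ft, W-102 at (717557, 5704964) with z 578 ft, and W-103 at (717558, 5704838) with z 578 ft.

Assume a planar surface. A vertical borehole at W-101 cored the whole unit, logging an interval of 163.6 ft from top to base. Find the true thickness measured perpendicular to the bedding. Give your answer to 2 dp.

Two edge vectors: W-101→W-102 = (-1528, 2840, -198), W-101→W-103 = (-1527, 2714, -198).
Normal n = (W-101→W-102) × (W-101→W-103) = (-24948, -198, 189688).
So ∂z/∂x = −n_x/n_z = 0.13152 and ∂z/∂y = −n_y/n_z = 0.00104.
|∇z| = √(a²+b²) = 0.13153, so dip δ = arctan(0.13153) = 7.49°.
True thickness = vertical thickness × cos δ = 163.6 × cos 7.49° = 162.20 ft.

162.20 ft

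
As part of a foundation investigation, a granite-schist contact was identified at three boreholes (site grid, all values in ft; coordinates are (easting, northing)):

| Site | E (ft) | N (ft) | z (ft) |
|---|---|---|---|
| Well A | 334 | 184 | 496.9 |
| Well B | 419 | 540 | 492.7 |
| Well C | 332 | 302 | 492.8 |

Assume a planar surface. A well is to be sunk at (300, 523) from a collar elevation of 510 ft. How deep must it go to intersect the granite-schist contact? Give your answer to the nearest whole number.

27 ft

Two edge vectors: Well A→Well B = (85, 356, -4.2), Well A→Well C = (-2, 118, -4.1).
Normal n = (Well A→Well B) × (Well A→Well C) = (-964, 356.9, 10742).
So ∂z/∂E = −n_x/n_z = 0.08974 and ∂z/∂N = −n_y/n_z = −0.03322.
Intercept c from Well A: 496.9 − 29.97 + 6.11 = 473.04.
At (300, 523): z_contact = 26.9 − 17.4 + 473.04 = 482.6 ft.
Depth below ground = 510 − 482.6 = 27 ft.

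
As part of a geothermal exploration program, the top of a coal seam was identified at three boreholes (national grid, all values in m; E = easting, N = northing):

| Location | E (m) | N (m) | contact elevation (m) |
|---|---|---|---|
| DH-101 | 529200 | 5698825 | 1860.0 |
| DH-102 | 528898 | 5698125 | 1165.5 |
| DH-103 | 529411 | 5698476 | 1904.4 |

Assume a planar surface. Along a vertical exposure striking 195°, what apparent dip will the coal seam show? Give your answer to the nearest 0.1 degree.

38.2°

Let the plane be z = a·E + b·N + c.
DH-102−DH-101: −302a − 700b = −694.5;  DH-103−DH-101: 211a − 349b = 44.4.
Solving gives a = 1.08045, b = 0.52600.
Unit vector along 195° is (sin 195°, cos 195°) = (-0.2588, -0.9659).
Slope in that direction = a·(-0.2588) + b·(-0.9659) = −0.78772.
Apparent dip = arctan|0.78772| = 38.2° (true dip is 50.2°, so apparent ≤ true as expected).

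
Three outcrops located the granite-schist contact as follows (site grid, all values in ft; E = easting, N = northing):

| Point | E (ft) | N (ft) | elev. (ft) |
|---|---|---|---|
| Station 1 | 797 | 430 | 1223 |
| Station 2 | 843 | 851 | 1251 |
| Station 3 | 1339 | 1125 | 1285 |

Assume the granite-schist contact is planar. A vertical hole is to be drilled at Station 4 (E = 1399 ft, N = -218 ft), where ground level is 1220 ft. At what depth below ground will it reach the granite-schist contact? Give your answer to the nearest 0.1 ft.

Two edge vectors: Station 1→Station 2 = (46, 421, 28), Station 1→Station 3 = (542, 695, 62).
Normal n = (Station 1→Station 2) × (Station 1→Station 3) = (6642, 12324, -196212).
So ∂z/∂E = −n_x/n_z = 0.033851 and ∂z/∂N = −n_y/n_z = 0.062810.
Intercept c from Station 1: 1223 − 26.98 − 27.01 = 1169.01.
At (1399, -218): z_contact = 47.36 − 13.69 + 1169.01 = 1202.68 ft.
Depth below ground = 1220 − 1202.68 = 17.3 ft.

17.3 ft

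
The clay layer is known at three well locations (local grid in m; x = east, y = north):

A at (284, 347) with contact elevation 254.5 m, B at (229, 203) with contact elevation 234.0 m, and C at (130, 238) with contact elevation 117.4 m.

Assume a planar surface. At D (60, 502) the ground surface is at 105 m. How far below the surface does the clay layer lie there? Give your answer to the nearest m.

135 m

Two edge vectors: A→B = (-55, -144, -20.5), A→C = (-154, -109, -137.1).
Normal n = (A→B) × (A→C) = (17507.9, -4383.5, -16181).
So ∂z/∂x = −n_x/n_z = 1.08200 and ∂z/∂y = −n_y/n_z = −0.27090.
Intercept c from A: 254.5 − 307.29 + 94.00 = 41.21.
At (60, 502): z_contact = 64.9 − 136.0 + 41.21 = -29.9 m.
Depth below ground = 105 − (-29.9) = 135 m.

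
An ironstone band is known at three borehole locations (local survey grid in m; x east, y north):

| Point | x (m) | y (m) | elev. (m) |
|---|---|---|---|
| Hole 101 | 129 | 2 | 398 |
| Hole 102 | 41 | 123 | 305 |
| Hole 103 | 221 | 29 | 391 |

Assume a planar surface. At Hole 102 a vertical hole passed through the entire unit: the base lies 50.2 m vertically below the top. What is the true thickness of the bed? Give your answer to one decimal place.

Let the plane be z = a·x + b·y + c.
Hole 102−Hole 101: −88a + 121b = −93;  Hole 103−Hole 101: 92a + 27b = −7.
Solving gives a = 0.12319, b = −0.67901.
|∇z| = √(a²+b²) = 0.69009, so dip δ = arctan(0.69009) = 34.61°.
True thickness = vertical thickness × cos δ = 50.2 × cos 34.61° = 41.3 m.

41.3 m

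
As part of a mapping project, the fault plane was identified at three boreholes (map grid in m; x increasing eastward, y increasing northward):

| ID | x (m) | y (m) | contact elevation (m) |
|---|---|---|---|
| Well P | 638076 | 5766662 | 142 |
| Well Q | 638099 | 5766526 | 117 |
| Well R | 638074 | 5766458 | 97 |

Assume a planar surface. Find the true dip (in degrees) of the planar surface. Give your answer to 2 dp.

16.70°

Let the plane be z = a·x + b·y + c.
Well Q−Well P: 23a − 136b = −25;  Well R−Well P: −2a − 204b = −45.
Solving gives a = 0.20548, b = 0.21857.
Gradient magnitude |∇z| = √(a² + b²) = √(0.04222 + 0.04777) = 0.29999.
True dip = arctan(0.29999) = 16.70°, dipping toward SW (azimuth ≈ 223°).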